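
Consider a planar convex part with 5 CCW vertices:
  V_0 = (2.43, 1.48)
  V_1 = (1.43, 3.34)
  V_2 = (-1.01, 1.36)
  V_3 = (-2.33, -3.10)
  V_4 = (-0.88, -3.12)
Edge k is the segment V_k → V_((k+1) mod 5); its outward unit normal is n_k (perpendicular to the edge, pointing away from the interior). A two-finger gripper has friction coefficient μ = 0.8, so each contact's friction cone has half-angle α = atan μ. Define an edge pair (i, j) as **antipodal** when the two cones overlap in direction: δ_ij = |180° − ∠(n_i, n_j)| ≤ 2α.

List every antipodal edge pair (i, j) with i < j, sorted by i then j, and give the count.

count = 6; pairs: (0,2), (0,3), (1,3), (1,4), (2,3), (2,4)

α = atan 0.8 = 38.66°;  2α = 77.32°
n_0 = (+0.8808, +0.4735)
n_1 = (-0.6301, +0.7765)
n_2 = (-0.9589, +0.2838)
n_3 = (-0.0138, -0.9999)
n_4 = (+0.8117, -0.5841)
  (0,1): δ = 79.21°  ·
  (0,2): δ = 44.75°  ✓
  (0,3): δ = 60.95°  ✓
  (0,4): δ = 116.00°  ·
  (1,2): δ = 145.55°  ·
  (1,3): δ = 39.85°  ✓
  (1,4): δ = 15.20°  ✓
  (2,3): δ = 74.30°  ✓
  (2,4): δ = 19.25°  ✓
  (3,4): δ = 124.95°  ·
antipodal pairs: 6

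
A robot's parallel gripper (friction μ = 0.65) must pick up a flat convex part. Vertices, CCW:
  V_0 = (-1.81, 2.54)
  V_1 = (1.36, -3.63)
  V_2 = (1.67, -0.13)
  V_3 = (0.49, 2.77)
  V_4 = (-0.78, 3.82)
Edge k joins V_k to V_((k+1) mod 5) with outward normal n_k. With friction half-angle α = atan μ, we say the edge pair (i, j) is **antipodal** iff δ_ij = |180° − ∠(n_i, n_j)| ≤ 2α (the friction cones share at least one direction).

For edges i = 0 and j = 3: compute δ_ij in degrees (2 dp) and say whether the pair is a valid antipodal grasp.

α = atan 0.65 = 33.02°;  2α = 66.05°
edge 0: e_0 = (+3.17, -6.17);  n_0 = (-0.8895, -0.4570)
edge 3: e_3 = (-1.27, +1.05);  n_3 = (+0.6372, +0.7707)
∠(n_0, n_3) = 156.78°
δ = |180° − 156.78°| = 23.22°
23.22° ≤ 2α = 66.05°  →  valid

δ = 23.22°, valid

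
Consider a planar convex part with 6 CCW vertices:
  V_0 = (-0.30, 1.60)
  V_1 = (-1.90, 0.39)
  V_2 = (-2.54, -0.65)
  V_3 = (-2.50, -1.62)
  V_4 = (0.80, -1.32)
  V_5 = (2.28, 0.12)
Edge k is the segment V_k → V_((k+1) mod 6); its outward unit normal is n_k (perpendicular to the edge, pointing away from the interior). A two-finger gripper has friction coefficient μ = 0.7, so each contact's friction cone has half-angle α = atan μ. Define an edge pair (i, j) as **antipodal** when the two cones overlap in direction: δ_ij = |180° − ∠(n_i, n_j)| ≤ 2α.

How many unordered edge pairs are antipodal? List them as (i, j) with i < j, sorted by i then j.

α = atan 0.7 = 34.99°;  2α = 69.98°
n_0 = (-0.6032, +0.7976)
n_1 = (-0.8517, +0.5241)
n_2 = (-0.9992, -0.0412)
n_3 = (+0.0905, -0.9959)
n_4 = (+0.6974, -0.7167)
n_5 = (+0.4976, +0.8674)
  (0,1): δ = 158.71°  ·
  (0,2): δ = 124.74°  ·
  (0,3): δ = 31.90°  ✓
  (0,4): δ = 7.12°  ✓
  (0,5): δ = 113.06°  ·
  (1,2): δ = 146.03°  ·
  (1,3): δ = 53.20°  ✓
  (1,4): δ = 14.18°  ✓
  (1,5): δ = 91.77°  ·
  (2,3): δ = 87.17°  ·
  (2,4): δ = 48.15°  ✓
  (2,5): δ = 57.80°  ✓
  (3,4): δ = 140.98°  ·
  (3,5): δ = 35.03°  ✓
  (4,5): δ = 74.06°  ·
antipodal pairs: 7

count = 7; pairs: (0,3), (0,4), (1,3), (1,4), (2,4), (2,5), (3,5)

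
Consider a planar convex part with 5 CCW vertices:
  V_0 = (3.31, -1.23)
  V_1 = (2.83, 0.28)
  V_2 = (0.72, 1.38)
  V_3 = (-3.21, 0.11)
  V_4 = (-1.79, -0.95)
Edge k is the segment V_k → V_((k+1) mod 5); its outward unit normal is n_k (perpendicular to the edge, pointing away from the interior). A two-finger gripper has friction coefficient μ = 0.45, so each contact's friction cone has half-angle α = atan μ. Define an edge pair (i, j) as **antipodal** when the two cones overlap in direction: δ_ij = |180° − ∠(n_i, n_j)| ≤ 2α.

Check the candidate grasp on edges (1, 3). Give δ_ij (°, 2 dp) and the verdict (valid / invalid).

δ = 9.21°, valid

α = atan 0.45 = 24.23°;  2α = 48.46°
edge 1: e_1 = (-2.11, +1.10);  n_1 = (+0.4623, +0.8867)
edge 3: e_3 = (+1.42, -1.06);  n_3 = (-0.5982, -0.8014)
∠(n_1, n_3) = 170.79°
δ = |180° − 170.79°| = 9.21°
9.21° ≤ 2α = 48.46°  →  valid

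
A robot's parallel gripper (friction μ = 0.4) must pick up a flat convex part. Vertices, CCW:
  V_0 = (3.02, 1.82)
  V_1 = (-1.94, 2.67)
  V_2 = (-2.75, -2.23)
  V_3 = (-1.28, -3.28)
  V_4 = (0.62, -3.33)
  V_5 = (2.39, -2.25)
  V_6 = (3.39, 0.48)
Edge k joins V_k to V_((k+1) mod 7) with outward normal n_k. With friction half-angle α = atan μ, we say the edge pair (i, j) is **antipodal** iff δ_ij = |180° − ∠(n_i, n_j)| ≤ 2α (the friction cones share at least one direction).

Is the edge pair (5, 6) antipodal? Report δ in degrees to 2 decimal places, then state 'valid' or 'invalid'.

δ = 144.45°, invalid

α = atan 0.4 = 21.80°;  2α = 43.60°
edge 5: e_5 = (+1.00, +2.73);  n_5 = (+0.9390, -0.3440)
edge 6: e_6 = (-0.37, +1.34);  n_6 = (+0.9639, +0.2662)
∠(n_5, n_6) = 35.55°
δ = |180° − 35.55°| = 144.45°
144.45° > 2α = 43.60°  →  invalid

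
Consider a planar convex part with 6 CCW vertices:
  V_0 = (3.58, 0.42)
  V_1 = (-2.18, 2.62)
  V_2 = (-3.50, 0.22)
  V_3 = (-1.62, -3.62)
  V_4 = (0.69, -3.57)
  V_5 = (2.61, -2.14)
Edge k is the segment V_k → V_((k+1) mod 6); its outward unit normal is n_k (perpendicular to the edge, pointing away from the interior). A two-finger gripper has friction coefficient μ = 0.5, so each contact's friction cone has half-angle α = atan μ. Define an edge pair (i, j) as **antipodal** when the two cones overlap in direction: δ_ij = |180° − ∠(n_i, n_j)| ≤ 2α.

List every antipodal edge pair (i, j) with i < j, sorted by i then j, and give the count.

count = 5; pairs: (0,2), (0,3), (1,4), (1,5), (2,5)

α = atan 0.5 = 26.57°;  2α = 53.13°
n_0 = (+0.3568, +0.9342)
n_1 = (-0.8762, +0.4819)
n_2 = (-0.8981, -0.4397)
n_3 = (+0.0216, -0.9998)
n_4 = (+0.5973, -0.8020)
n_5 = (+0.9351, -0.3543)
  (0,1): δ = 97.91°  ·
  (0,2): δ = 43.01°  ✓
  (0,3): δ = 22.14°  ✓
  (0,4): δ = 57.58°  ·
  (0,5): δ = 90.15°  ·
  (1,2): δ = 125.10°  ·
  (1,3): δ = 59.95°  ·
  (1,4): δ = 24.51°  ✓
  (1,5): δ = 8.06°  ✓
  (2,3): δ = 114.85°  ·
  (2,4): δ = 79.41°  ·
  (2,5): δ = 46.84°  ✓
  (3,4): δ = 144.56°  ·
  (3,5): δ = 111.99°  ·
  (4,5): δ = 147.43°  ·
antipodal pairs: 5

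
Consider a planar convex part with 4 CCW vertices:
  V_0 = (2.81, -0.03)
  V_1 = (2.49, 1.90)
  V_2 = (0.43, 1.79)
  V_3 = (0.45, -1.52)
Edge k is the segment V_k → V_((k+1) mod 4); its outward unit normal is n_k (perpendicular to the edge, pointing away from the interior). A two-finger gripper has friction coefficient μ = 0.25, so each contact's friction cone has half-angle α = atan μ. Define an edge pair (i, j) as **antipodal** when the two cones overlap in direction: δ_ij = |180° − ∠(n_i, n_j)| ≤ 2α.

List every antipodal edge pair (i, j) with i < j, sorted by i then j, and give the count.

α = atan 0.25 = 14.04°;  2α = 28.07°
n_0 = (+0.9865, +0.1636)
n_1 = (-0.0533, +0.9986)
n_2 = (-1.0000, -0.0060)
n_3 = (+0.5339, -0.8456)
  (0,1): δ = 96.36°  ·
  (0,2): δ = 9.07°  ✓
  (0,3): δ = 112.85°  ·
  (1,2): δ = 92.71°  ·
  (1,3): δ = 29.21°  ·
  (2,3): δ = 58.08°  ·
antipodal pairs: 1

count = 1; pairs: (0,2)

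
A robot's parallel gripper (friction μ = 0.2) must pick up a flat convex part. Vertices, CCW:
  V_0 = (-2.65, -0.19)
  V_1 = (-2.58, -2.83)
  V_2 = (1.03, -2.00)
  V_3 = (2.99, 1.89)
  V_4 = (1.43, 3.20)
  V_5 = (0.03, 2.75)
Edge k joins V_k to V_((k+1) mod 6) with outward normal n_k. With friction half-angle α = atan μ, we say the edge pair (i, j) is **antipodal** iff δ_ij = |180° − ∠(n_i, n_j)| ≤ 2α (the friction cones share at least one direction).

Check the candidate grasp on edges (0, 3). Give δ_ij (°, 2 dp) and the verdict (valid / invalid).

α = atan 0.2 = 11.31°;  2α = 22.62°
edge 0: e_0 = (+0.07, -2.64);  n_0 = (-0.9996, -0.0265)
edge 3: e_3 = (-1.56, +1.31);  n_3 = (+0.6431, +0.7658)
∠(n_0, n_3) = 131.54°
δ = |180° − 131.54°| = 48.46°
48.46° > 2α = 22.62°  →  invalid

δ = 48.46°, invalid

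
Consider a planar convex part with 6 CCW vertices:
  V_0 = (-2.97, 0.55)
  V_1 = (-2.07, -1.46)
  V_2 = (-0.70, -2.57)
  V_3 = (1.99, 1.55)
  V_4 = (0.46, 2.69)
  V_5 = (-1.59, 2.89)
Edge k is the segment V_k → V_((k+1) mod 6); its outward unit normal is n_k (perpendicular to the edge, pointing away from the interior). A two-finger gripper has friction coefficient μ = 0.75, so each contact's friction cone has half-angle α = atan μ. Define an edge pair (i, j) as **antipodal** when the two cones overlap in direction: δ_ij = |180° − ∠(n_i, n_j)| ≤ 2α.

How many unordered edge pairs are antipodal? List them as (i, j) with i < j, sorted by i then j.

count = 7; pairs: (0,2), (0,3), (0,4), (1,3), (1,4), (2,4), (2,5)

α = atan 0.75 = 36.87°;  2α = 73.74°
n_0 = (-0.9127, -0.4087)
n_1 = (-0.6295, -0.7770)
n_2 = (+0.8373, -0.5467)
n_3 = (+0.5975, +0.8019)
n_4 = (+0.0971, +0.9953)
n_5 = (-0.8614, +0.5080)
  (0,1): δ = 153.14°  ·
  (0,2): δ = 57.26°  ✓
  (0,3): δ = 29.19°  ✓
  (0,4): δ = 60.31°  ✓
  (0,5): δ = 125.35°  ·
  (1,2): δ = 84.13°  ·
  (1,3): δ = 2.33°  ✓
  (1,4): δ = 33.44°  ✓
  (1,5): δ = 98.49°  ·
  (2,3): δ = 93.55°  ·
  (2,4): δ = 62.43°  ✓
  (2,5): δ = 2.61°  ✓
  (3,4): δ = 148.88°  ·
  (3,5): δ = 83.84°  ·
  (4,5): δ = 114.96°  ·
antipodal pairs: 7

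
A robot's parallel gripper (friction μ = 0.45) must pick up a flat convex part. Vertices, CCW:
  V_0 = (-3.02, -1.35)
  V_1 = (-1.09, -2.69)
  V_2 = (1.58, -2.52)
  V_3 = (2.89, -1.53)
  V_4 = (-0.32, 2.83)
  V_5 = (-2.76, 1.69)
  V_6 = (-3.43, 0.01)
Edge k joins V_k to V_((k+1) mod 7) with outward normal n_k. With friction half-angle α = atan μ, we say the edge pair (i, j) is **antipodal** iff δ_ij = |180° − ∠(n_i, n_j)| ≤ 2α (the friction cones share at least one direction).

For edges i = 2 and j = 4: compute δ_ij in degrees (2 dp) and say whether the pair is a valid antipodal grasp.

α = atan 0.45 = 24.23°;  2α = 48.46°
edge 2: e_2 = (+1.31, +0.99);  n_2 = (+0.6029, -0.7978)
edge 4: e_4 = (-2.44, -1.14);  n_4 = (-0.4233, +0.9060)
∠(n_2, n_4) = 167.96°
δ = |180° − 167.96°| = 12.04°
12.04° ≤ 2α = 48.46°  →  valid

δ = 12.04°, valid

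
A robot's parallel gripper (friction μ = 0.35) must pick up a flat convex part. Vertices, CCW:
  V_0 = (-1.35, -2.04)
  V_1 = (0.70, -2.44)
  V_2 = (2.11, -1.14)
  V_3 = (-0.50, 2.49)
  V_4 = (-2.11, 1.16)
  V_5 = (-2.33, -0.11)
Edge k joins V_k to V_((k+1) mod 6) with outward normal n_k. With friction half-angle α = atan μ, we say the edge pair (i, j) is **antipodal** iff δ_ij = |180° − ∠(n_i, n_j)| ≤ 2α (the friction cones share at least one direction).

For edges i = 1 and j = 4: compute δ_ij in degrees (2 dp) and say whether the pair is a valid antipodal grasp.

δ = 37.50°, valid

α = atan 0.35 = 19.29°;  2α = 38.58°
edge 1: e_1 = (+1.41, +1.30);  n_1 = (+0.6778, -0.7352)
edge 4: e_4 = (-0.22, -1.27);  n_4 = (-0.9853, +0.1707)
∠(n_1, n_4) = 142.50°
δ = |180° − 142.50°| = 37.50°
37.50° ≤ 2α = 38.58°  →  valid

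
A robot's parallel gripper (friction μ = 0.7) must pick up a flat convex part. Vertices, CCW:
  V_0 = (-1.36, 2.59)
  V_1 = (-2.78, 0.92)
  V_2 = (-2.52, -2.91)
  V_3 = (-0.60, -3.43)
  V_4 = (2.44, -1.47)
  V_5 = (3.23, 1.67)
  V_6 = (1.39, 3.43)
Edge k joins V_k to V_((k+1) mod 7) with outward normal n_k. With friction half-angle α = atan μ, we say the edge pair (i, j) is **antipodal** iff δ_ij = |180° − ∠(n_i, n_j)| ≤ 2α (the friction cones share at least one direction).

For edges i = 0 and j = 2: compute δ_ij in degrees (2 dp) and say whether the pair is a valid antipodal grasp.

δ = 64.78°, valid

α = atan 0.7 = 34.99°;  2α = 69.98°
edge 0: e_0 = (-1.42, -1.67);  n_0 = (-0.7618, +0.6478)
edge 2: e_2 = (+1.92, -0.52);  n_2 = (-0.2614, -0.9652)
∠(n_0, n_2) = 115.22°
δ = |180° − 115.22°| = 64.78°
64.78° ≤ 2α = 69.98°  →  valid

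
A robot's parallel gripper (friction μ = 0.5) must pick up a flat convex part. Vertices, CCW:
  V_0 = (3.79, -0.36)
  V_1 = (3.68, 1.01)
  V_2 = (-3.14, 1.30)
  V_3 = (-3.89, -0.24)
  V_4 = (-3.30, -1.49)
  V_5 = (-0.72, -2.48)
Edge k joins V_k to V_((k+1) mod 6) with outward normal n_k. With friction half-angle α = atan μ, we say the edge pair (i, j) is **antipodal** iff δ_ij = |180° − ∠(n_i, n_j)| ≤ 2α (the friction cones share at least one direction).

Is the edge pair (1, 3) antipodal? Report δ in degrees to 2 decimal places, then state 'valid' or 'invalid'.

δ = 62.30°, invalid

α = atan 0.5 = 26.57°;  2α = 53.13°
edge 1: e_1 = (-6.82, +0.29);  n_1 = (+0.0425, +0.9991)
edge 3: e_3 = (+0.59, -1.25);  n_3 = (-0.9043, -0.4268)
∠(n_1, n_3) = 117.70°
δ = |180° − 117.70°| = 62.30°
62.30° > 2α = 53.13°  →  invalid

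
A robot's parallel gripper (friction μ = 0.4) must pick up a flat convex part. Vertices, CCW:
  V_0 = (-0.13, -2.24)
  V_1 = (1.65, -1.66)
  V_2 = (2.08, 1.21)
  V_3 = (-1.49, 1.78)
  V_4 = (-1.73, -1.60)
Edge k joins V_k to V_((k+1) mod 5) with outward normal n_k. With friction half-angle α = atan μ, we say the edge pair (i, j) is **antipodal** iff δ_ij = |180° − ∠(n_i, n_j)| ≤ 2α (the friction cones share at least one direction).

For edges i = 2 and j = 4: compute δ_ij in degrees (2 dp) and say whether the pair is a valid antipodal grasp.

δ = 12.73°, valid

α = atan 0.4 = 21.80°;  2α = 43.60°
edge 2: e_2 = (-3.57, +0.57);  n_2 = (+0.1577, +0.9875)
edge 4: e_4 = (+1.60, -0.64);  n_4 = (-0.3714, -0.9285)
∠(n_2, n_4) = 167.27°
δ = |180° − 167.27°| = 12.73°
12.73° ≤ 2α = 43.60°  →  valid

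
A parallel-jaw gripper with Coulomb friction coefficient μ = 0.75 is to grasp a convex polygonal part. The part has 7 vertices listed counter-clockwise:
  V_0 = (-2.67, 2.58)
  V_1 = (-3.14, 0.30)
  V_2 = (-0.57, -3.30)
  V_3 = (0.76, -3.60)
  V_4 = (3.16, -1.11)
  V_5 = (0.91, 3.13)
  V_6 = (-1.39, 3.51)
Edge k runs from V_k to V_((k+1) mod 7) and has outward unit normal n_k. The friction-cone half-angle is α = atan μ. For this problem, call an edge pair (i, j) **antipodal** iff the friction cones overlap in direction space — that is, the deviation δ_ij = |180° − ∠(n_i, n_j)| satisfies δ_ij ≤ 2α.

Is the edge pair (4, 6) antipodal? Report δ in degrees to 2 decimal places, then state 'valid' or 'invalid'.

δ = 81.95°, invalid

α = atan 0.75 = 36.87°;  2α = 73.74°
edge 4: e_4 = (-2.25, +4.24);  n_4 = (+0.8833, +0.4687)
edge 6: e_6 = (-1.28, -0.93);  n_6 = (-0.5878, +0.8090)
∠(n_4, n_6) = 98.05°
δ = |180° − 98.05°| = 81.95°
81.95° > 2α = 73.74°  →  invalid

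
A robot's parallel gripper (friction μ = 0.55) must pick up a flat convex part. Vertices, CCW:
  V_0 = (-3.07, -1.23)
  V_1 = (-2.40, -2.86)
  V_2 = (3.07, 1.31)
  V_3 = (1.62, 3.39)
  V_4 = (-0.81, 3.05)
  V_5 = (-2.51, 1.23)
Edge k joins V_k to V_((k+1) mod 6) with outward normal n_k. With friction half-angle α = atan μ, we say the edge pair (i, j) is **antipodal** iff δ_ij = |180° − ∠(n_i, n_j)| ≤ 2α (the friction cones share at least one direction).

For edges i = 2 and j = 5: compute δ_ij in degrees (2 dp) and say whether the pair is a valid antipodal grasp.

α = atan 0.55 = 28.81°;  2α = 57.62°
edge 2: e_2 = (-1.45, +2.08);  n_2 = (+0.8203, +0.5719)
edge 5: e_5 = (-0.56, -2.46);  n_5 = (-0.9751, +0.2220)
∠(n_2, n_5) = 132.29°
δ = |180° − 132.29°| = 47.71°
47.71° ≤ 2α = 57.62°  →  valid

δ = 47.71°, valid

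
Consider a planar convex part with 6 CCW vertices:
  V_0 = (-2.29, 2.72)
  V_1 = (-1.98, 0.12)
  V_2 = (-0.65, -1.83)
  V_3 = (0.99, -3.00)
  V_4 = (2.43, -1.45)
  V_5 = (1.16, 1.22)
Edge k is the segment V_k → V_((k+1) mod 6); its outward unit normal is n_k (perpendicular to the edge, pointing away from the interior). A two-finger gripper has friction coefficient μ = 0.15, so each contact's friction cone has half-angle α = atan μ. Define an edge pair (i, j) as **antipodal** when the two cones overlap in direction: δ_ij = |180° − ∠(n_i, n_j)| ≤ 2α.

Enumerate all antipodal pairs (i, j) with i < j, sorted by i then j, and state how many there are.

count = 2; pairs: (1,4), (2,5)

α = atan 0.15 = 8.53°;  2α = 17.06°
n_0 = (-0.9930, -0.1184)
n_1 = (-0.8261, -0.5635)
n_2 = (-0.5808, -0.8141)
n_3 = (+0.7326, -0.6806)
n_4 = (+0.9030, +0.4295)
n_5 = (+0.3987, +0.9171)
  (0,1): δ = 152.50°  ·
  (0,2): δ = 132.30°  ·
  (0,3): δ = 49.69°  ·
  (0,4): δ = 18.64°  ·
  (0,5): δ = 59.70°  ·
  (1,2): δ = 159.80°  ·
  (1,3): δ = 77.19°  ·
  (1,4): δ = 8.86°  ✓
  (1,5): δ = 32.21°  ·
  (2,3): δ = 97.39°  ·
  (2,4): δ = 29.06°  ·
  (2,5): δ = 12.01°  ✓
  (3,4): δ = 111.67°  ·
  (3,5): δ = 70.61°  ·
  (4,5): δ = 138.94°  ·
antipodal pairs: 2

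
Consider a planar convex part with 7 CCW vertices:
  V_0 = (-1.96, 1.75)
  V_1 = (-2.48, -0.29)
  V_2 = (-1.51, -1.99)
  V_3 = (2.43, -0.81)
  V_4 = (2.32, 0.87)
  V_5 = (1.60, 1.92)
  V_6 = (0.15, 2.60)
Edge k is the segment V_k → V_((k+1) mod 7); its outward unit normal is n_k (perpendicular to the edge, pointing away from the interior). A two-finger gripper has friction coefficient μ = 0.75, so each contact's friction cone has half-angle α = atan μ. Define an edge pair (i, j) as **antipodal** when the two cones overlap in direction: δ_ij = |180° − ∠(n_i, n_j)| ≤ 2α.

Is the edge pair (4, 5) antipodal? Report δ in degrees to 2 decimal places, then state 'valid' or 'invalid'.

α = atan 0.75 = 36.87°;  2α = 73.74°
edge 4: e_4 = (-0.72, +1.05);  n_4 = (+0.8247, +0.5655)
edge 5: e_5 = (-1.45, +0.68);  n_5 = (+0.4246, +0.9054)
∠(n_4, n_5) = 30.44°
δ = |180° − 30.44°| = 149.56°
149.56° > 2α = 73.74°  →  invalid

δ = 149.56°, invalid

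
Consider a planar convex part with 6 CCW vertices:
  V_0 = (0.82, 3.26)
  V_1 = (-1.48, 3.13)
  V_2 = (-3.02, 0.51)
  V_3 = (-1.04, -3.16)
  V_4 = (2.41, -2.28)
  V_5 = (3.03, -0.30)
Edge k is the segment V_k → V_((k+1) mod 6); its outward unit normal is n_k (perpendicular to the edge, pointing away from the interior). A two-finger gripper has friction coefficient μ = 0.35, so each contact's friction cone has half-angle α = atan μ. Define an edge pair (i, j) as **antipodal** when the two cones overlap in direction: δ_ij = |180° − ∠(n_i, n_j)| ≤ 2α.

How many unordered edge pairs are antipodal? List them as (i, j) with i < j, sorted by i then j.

count = 3; pairs: (0,3), (1,4), (2,5)

α = atan 0.35 = 19.29°;  2α = 38.58°
n_0 = (-0.0564, +0.9984)
n_1 = (-0.8621, +0.5067)
n_2 = (-0.8801, -0.4748)
n_3 = (+0.2472, -0.9690)
n_4 = (+0.9543, -0.2988)
n_5 = (+0.8496, +0.5274)
  (0,1): δ = 123.68°  ·
  (0,2): δ = 64.89°  ·
  (0,3): δ = 11.07°  ✓
  (0,4): δ = 69.38°  ·
  (0,5): δ = 118.60°  ·
  (1,2): δ = 121.21°  ·
  (1,3): δ = 45.24°  ·
  (1,4): δ = 13.06°  ✓
  (1,5): δ = 62.28°  ·
  (2,3): δ = 104.04°  ·
  (2,4): δ = 45.73°  ·
  (2,5): δ = 3.48°  ✓
  (3,4): δ = 121.70°  ·
  (3,5): δ = 72.48°  ·
  (4,5): δ = 130.78°  ·
antipodal pairs: 3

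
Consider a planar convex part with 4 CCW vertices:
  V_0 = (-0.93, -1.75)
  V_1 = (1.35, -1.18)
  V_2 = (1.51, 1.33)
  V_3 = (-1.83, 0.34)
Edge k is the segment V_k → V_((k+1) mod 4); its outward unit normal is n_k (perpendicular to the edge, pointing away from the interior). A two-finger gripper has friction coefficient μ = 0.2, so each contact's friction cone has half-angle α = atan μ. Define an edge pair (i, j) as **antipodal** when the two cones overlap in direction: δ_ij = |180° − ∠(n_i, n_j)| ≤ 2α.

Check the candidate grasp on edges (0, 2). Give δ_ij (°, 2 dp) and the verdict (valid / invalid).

α = atan 0.2 = 11.31°;  2α = 22.62°
edge 0: e_0 = (+2.28, +0.57);  n_0 = (+0.2425, -0.9701)
edge 2: e_2 = (-3.34, -0.99);  n_2 = (-0.2842, +0.9588)
∠(n_0, n_2) = 177.53°
δ = |180° − 177.53°| = 2.47°
2.47° ≤ 2α = 22.62°  →  valid

δ = 2.47°, valid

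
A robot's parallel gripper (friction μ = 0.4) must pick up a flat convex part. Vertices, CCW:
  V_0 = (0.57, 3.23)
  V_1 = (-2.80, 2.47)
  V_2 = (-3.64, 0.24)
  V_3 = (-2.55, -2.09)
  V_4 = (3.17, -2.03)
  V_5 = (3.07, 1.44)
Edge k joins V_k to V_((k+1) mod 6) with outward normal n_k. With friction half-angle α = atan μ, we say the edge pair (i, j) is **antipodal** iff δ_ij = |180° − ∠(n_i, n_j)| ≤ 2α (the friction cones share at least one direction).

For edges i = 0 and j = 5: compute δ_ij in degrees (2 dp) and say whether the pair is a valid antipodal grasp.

α = atan 0.4 = 21.80°;  2α = 43.60°
edge 0: e_0 = (-3.37, -0.76);  n_0 = (-0.2200, +0.9755)
edge 5: e_5 = (-2.50, +1.79);  n_5 = (+0.5822, +0.8131)
∠(n_0, n_5) = 48.31°
δ = |180° − 48.31°| = 131.69°
131.69° > 2α = 43.60°  →  invalid

δ = 131.69°, invalid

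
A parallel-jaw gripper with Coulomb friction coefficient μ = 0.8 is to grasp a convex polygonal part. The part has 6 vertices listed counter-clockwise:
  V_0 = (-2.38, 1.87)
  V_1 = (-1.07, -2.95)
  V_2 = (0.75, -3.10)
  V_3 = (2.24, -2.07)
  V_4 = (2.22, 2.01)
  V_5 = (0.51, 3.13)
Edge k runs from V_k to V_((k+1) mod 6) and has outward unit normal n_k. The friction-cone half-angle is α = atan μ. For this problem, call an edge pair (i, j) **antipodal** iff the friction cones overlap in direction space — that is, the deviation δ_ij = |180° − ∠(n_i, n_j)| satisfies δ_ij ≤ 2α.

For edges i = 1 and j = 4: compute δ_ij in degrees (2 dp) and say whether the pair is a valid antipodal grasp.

δ = 28.51°, valid

α = atan 0.8 = 38.66°;  2α = 77.32°
edge 1: e_1 = (+1.82, -0.15);  n_1 = (-0.0821, -0.9966)
edge 4: e_4 = (-1.71, +1.12);  n_4 = (+0.5479, +0.8365)
∠(n_1, n_4) = 151.49°
δ = |180° − 151.49°| = 28.51°
28.51° ≤ 2α = 77.32°  →  valid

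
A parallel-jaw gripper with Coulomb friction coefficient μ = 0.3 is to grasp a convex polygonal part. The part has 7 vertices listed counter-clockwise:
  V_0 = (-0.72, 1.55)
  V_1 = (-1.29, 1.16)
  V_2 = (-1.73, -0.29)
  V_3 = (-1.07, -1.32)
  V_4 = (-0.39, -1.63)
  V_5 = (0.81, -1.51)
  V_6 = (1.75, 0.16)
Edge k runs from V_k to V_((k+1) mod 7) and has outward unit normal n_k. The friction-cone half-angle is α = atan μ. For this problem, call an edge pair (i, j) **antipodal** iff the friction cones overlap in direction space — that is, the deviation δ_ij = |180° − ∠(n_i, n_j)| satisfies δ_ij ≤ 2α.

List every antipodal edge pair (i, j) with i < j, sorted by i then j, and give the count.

count = 5; pairs: (0,4), (0,5), (1,5), (2,6), (3,6)

α = atan 0.3 = 16.70°;  2α = 33.40°
n_0 = (-0.5647, +0.8253)
n_1 = (-0.9569, +0.2904)
n_2 = (-0.8420, -0.5395)
n_3 = (-0.4148, -0.9099)
n_4 = (+0.0995, -0.9950)
n_5 = (+0.8714, -0.4905)
n_6 = (+0.4904, +0.8715)
  (0,1): δ = 141.26°  ·
  (0,2): δ = 91.73°  ·
  (0,3): δ = 58.89°  ·
  (0,4): δ = 28.67°  ✓
  (0,5): δ = 26.25°  ✓
  (0,6): δ = 116.25°  ·
  (1,2): δ = 130.47°  ·
  (1,3): δ = 97.63°  ·
  (1,4): δ = 67.41°  ·
  (1,5): δ = 12.49°  ✓
  (1,6): δ = 77.51°  ·
  (2,3): δ = 147.16°  ·
  (2,4): δ = 116.94°  ·
  (2,5): δ = 62.02°  ·
  (2,6): δ = 27.98°  ✓
  (3,4): δ = 149.78°  ·
  (3,5): δ = 94.87°  ·
  (3,6): δ = 4.86°  ✓
  (4,5): δ = 125.08°  ·
  (4,6): δ = 35.08°  ·
  (5,6): δ = 89.99°  ·
antipodal pairs: 5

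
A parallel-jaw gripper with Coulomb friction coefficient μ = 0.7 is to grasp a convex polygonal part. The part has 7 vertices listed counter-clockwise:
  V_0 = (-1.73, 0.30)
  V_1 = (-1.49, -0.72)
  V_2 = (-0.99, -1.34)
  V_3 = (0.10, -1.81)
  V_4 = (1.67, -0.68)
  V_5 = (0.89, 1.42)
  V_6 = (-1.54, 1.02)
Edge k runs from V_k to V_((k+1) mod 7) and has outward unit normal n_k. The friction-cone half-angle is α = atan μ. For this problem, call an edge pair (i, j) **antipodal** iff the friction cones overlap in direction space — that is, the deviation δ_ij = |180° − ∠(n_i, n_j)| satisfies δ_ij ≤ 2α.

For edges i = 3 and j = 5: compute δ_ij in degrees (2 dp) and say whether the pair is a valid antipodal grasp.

α = atan 0.7 = 34.99°;  2α = 69.98°
edge 3: e_3 = (+1.57, +1.13);  n_3 = (+0.5842, -0.8116)
edge 5: e_5 = (-2.43, -0.40);  n_5 = (-0.1624, +0.9867)
∠(n_3, n_5) = 153.60°
δ = |180° − 153.60°| = 26.40°
26.40° ≤ 2α = 69.98°  →  valid

δ = 26.40°, valid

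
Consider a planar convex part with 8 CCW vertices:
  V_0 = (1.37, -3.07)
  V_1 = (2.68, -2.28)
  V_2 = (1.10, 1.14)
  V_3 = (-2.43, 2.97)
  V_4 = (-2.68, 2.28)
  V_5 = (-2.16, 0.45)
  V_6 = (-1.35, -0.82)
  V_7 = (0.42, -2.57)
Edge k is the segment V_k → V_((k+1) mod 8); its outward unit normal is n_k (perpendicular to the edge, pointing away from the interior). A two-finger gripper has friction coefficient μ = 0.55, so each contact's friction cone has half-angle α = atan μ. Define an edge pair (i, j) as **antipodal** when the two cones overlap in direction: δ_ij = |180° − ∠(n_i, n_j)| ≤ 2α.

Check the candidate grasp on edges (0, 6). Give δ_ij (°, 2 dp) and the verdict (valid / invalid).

α = atan 0.55 = 28.81°;  2α = 57.62°
edge 0: e_0 = (+1.31, +0.79);  n_0 = (+0.5164, -0.8563)
edge 6: e_6 = (+1.77, -1.75);  n_6 = (-0.7031, -0.7111)
∠(n_0, n_6) = 75.77°
δ = |180° − 75.77°| = 104.23°
104.23° > 2α = 57.62°  →  invalid

δ = 104.23°, invalid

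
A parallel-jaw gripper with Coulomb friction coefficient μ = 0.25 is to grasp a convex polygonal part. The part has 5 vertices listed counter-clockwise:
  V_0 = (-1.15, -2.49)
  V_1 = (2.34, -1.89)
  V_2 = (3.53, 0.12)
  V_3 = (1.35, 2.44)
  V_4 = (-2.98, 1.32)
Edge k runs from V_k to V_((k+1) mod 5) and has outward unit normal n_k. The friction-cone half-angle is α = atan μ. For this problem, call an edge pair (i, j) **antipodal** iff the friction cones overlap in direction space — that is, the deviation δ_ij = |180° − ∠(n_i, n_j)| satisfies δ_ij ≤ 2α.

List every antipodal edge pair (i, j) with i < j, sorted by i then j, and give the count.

count = 2; pairs: (0,3), (2,4)

α = atan 0.25 = 14.04°;  2α = 28.07°
n_0 = (+0.1694, -0.9855)
n_1 = (+0.8605, -0.5095)
n_2 = (+0.7288, +0.6848)
n_3 = (-0.2504, +0.9681)
n_4 = (-0.9014, -0.4330)
  (0,1): δ = 130.38°  ·
  (0,2): δ = 56.54°  ·
  (0,3): δ = 4.75°  ✓
  (0,4): δ = 105.90°  ·
  (1,2): δ = 106.15°  ·
  (1,3): δ = 44.87°  ·
  (1,4): δ = 56.28°  ·
  (2,3): δ = 118.72°  ·
  (2,4): δ = 17.56°  ✓
  (3,4): δ = 78.85°  ·
antipodal pairs: 2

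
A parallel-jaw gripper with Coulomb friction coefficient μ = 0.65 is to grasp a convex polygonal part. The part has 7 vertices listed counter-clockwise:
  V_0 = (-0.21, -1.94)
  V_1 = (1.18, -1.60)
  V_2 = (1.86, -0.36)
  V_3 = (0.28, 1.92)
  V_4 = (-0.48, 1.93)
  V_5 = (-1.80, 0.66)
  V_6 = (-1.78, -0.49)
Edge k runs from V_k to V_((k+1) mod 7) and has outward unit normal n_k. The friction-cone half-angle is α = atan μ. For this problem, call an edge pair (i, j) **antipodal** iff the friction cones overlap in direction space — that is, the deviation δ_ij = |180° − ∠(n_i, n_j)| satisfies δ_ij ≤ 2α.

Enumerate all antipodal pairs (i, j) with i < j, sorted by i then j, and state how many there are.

count = 8; pairs: (0,3), (0,4), (1,3), (1,4), (1,5), (2,5), (2,6), (3,6)

α = atan 0.65 = 33.02°;  2α = 66.05°
n_0 = (+0.2376, -0.9714)
n_1 = (+0.8768, -0.4808)
n_2 = (+0.8219, +0.5696)
n_3 = (+0.0132, +0.9999)
n_4 = (-0.6933, +0.7206)
n_5 = (-0.9998, -0.0174)
n_6 = (-0.6785, -0.7346)
  (0,1): δ = 132.48°  ·
  (0,2): δ = 69.02°  ·
  (0,3): δ = 14.50°  ✓
  (0,4): δ = 30.15°  ✓
  (0,5): δ = 77.25°  ·
  (0,6): δ = 123.53°  ·
  (1,2): δ = 116.54°  ·
  (1,3): δ = 62.01°  ✓
  (1,4): δ = 17.37°  ✓
  (1,5): δ = 29.74°  ✓
  (1,6): δ = 76.02°  ·
  (2,3): δ = 125.48°  ·
  (2,4): δ = 80.83°  ·
  (2,5): δ = 33.72°  ✓
  (2,6): δ = 12.55°  ✓
  (3,4): δ = 135.35°  ·
  (3,5): δ = 88.25°  ·
  (3,6): δ = 41.97°  ✓
  (4,5): δ = 132.90°  ·
  (4,6): δ = 86.62°  ·
  (5,6): δ = 133.72°  ·
antipodal pairs: 8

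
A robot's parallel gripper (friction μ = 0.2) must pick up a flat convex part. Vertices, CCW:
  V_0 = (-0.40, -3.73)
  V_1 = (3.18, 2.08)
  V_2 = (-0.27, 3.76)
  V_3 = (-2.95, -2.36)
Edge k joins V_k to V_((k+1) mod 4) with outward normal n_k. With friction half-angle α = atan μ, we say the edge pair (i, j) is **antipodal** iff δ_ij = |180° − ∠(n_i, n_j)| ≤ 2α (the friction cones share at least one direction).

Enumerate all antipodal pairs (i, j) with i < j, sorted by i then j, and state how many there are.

α = atan 0.2 = 11.31°;  2α = 22.62°
n_0 = (+0.8514, -0.5246)
n_1 = (+0.4378, +0.8991)
n_2 = (-0.9160, +0.4011)
n_3 = (-0.4733, -0.8809)
  (0,1): δ = 84.32°  ·
  (0,2): δ = 7.99°  ✓
  (0,3): δ = 93.39°  ·
  (1,2): δ = 87.68°  ·
  (1,3): δ = 2.28°  ✓
  (2,3): δ = 94.60°  ·
antipodal pairs: 2

count = 2; pairs: (0,2), (1,3)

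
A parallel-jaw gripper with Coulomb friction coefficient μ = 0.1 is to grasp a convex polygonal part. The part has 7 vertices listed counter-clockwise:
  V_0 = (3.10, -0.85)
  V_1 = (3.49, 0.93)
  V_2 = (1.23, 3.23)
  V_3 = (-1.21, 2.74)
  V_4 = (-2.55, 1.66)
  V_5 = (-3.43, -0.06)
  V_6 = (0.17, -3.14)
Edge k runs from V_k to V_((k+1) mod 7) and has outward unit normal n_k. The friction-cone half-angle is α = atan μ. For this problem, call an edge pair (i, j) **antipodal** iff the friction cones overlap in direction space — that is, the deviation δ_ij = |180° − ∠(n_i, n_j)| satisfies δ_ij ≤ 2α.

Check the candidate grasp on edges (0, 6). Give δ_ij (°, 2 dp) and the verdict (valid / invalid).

δ = 140.37°, invalid

α = atan 0.1 = 5.71°;  2α = 11.42°
edge 0: e_0 = (+0.39, +1.78);  n_0 = (+0.9768, -0.2140)
edge 6: e_6 = (+2.93, +2.29);  n_6 = (+0.6158, -0.7879)
∠(n_0, n_6) = 39.63°
δ = |180° − 39.63°| = 140.37°
140.37° > 2α = 11.42°  →  invalid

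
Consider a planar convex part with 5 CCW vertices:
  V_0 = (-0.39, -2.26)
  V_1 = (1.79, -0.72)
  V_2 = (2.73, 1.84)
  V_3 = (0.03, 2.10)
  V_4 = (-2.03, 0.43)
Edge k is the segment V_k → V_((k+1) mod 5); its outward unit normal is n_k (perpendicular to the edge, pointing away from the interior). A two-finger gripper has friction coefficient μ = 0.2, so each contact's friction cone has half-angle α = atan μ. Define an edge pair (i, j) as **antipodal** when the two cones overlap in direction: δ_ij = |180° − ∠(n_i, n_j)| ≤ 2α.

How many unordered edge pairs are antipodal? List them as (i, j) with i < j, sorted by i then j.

count = 1; pairs: (0,3)

α = atan 0.2 = 11.31°;  2α = 22.62°
n_0 = (+0.5770, -0.8168)
n_1 = (+0.9387, -0.3447)
n_2 = (+0.0959, +0.9954)
n_3 = (-0.6297, +0.7768)
n_4 = (-0.8538, -0.5206)
  (0,1): δ = 145.40°  ·
  (0,2): δ = 40.74°  ·
  (0,3): δ = 3.79°  ✓
  (0,4): δ = 86.13°  ·
  (1,2): δ = 75.34°  ·
  (1,3): δ = 30.81°  ·
  (1,4): δ = 51.53°  ·
  (2,3): δ = 135.47°  ·
  (2,4): δ = 53.13°  ·
  (3,4): δ = 97.66°  ·
antipodal pairs: 1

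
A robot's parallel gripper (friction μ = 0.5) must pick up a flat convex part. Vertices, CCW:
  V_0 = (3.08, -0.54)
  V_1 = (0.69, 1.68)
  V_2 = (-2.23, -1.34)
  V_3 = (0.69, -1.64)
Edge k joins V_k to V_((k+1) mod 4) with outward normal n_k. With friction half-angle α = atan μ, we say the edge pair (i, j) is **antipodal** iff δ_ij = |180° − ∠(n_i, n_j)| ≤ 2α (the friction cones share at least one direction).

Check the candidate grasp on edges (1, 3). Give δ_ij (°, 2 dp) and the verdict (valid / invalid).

α = atan 0.5 = 26.57°;  2α = 53.13°
edge 1: e_1 = (-2.92, -3.02);  n_1 = (-0.7189, +0.6951)
edge 3: e_3 = (+2.39, +1.10);  n_3 = (+0.4181, -0.9084)
∠(n_1, n_3) = 158.75°
δ = |180° − 158.75°| = 21.25°
21.25° ≤ 2α = 53.13°  →  valid

δ = 21.25°, valid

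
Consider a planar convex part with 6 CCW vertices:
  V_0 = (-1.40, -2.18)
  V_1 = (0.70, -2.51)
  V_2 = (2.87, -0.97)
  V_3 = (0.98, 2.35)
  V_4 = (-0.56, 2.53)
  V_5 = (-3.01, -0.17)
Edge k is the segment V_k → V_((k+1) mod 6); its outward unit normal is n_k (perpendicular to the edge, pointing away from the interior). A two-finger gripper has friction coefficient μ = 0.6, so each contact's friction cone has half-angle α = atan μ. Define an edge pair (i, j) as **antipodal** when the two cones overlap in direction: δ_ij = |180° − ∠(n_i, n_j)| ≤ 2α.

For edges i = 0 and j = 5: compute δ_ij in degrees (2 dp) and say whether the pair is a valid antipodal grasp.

δ = 137.63°, invalid

α = atan 0.6 = 30.96°;  2α = 61.93°
edge 0: e_0 = (+2.10, -0.33);  n_0 = (-0.1552, -0.9879)
edge 5: e_5 = (+1.61, -2.01);  n_5 = (-0.7805, -0.6252)
∠(n_0, n_5) = 42.37°
δ = |180° − 42.37°| = 137.63°
137.63° > 2α = 61.93°  →  invalid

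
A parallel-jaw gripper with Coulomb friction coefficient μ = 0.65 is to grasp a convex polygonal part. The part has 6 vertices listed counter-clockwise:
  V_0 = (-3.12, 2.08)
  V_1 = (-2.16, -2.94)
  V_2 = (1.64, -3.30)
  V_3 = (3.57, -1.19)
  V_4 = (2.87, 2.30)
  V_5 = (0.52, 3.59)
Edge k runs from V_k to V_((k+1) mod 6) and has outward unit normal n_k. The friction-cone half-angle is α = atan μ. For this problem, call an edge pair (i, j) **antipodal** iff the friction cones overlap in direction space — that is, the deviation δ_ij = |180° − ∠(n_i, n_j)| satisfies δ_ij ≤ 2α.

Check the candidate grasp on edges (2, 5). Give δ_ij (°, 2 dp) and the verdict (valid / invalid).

δ = 25.02°, valid

α = atan 0.65 = 33.02°;  2α = 66.05°
edge 2: e_2 = (+1.93, +2.11);  n_2 = (+0.7379, -0.6749)
edge 5: e_5 = (-3.64, -1.51);  n_5 = (-0.3832, +0.9237)
∠(n_2, n_5) = 154.98°
δ = |180° − 154.98°| = 25.02°
25.02° ≤ 2α = 66.05°  →  valid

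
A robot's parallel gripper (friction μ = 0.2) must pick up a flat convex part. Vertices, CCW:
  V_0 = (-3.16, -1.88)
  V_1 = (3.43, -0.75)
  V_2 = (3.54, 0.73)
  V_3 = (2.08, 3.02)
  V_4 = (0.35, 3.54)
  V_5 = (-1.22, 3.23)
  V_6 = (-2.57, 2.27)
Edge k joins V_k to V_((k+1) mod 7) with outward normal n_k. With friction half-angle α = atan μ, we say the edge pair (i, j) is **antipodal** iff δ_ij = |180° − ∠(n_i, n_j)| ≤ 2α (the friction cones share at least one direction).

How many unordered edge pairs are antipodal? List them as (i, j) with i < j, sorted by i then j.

α = atan 0.2 = 11.31°;  2α = 22.62°
n_0 = (+0.1690, -0.9856)
n_1 = (+0.9972, -0.0741)
n_2 = (+0.8432, +0.5376)
n_3 = (+0.2879, +0.9577)
n_4 = (-0.1937, +0.9811)
n_5 = (-0.5795, +0.8150)
n_6 = (-0.9900, +0.1408)
  (0,1): δ = 103.98°  ·
  (0,2): δ = 67.21°  ·
  (0,3): δ = 26.46°  ·
  (0,4): δ = 1.44°  ✓
  (0,5): δ = 25.69°  ·
  (0,6): δ = 72.18°  ·
  (1,2): δ = 143.23°  ·
  (1,3): δ = 102.48°  ·
  (1,4): δ = 74.58°  ·
  (1,5): δ = 50.33°  ·
  (1,6): δ = 3.84°  ✓
  (2,3): δ = 139.25°  ·
  (2,4): δ = 111.35°  ·
  (2,5): δ = 87.10°  ·
  (2,6): δ = 40.61°  ·
  (3,4): δ = 152.10°  ·
  (3,5): δ = 127.85°  ·
  (3,6): δ = 81.36°  ·
  (4,5): δ = 155.75°  ·
  (4,6): δ = 109.26°  ·
  (5,6): δ = 133.51°  ·
antipodal pairs: 2

count = 2; pairs: (0,4), (1,6)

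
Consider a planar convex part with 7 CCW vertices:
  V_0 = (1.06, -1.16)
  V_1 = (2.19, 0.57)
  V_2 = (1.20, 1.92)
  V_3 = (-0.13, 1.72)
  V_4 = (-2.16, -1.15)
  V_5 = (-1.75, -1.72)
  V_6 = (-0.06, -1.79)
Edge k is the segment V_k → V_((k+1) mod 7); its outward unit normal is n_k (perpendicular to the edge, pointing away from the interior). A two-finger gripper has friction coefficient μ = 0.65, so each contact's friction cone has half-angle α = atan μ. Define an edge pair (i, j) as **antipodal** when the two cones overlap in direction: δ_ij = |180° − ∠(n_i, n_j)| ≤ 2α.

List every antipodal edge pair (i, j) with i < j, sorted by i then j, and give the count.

count = 9; pairs: (0,2), (0,3), (1,4), (1,5), (2,4), (2,5), (2,6), (3,5), (3,6)

α = atan 0.65 = 33.02°;  2α = 66.05°
n_0 = (+0.8372, -0.5469)
n_1 = (+0.8064, +0.5914)
n_2 = (-0.1487, +0.9889)
n_3 = (-0.8164, +0.5775)
n_4 = (-0.8118, -0.5839)
n_5 = (-0.0414, -0.9991)
n_6 = (+0.4903, -0.8716)
  (0,1): δ = 110.59°  ·
  (0,2): δ = 48.30°  ✓
  (0,3): δ = 2.12°  ✓
  (0,4): δ = 68.88°  ·
  (0,5): δ = 120.78°  ·
  (0,6): δ = 152.51°  ·
  (1,2): δ = 117.70°  ·
  (1,3): δ = 71.53°  ·
  (1,4): δ = 0.53°  ✓
  (1,5): δ = 51.37°  ✓
  (1,6): δ = 83.10°  ·
  (2,3): δ = 133.82°  ·
  (2,4): δ = 62.82°  ✓
  (2,5): δ = 10.92°  ✓
  (2,6): δ = 20.81°  ✓
  (3,4): δ = 109.00°  ·
  (3,5): δ = 57.10°  ✓
  (3,6): δ = 25.37°  ✓
  (4,5): δ = 128.10°  ·
  (4,6): δ = 96.37°  ·
  (5,6): δ = 148.27°  ·
antipodal pairs: 9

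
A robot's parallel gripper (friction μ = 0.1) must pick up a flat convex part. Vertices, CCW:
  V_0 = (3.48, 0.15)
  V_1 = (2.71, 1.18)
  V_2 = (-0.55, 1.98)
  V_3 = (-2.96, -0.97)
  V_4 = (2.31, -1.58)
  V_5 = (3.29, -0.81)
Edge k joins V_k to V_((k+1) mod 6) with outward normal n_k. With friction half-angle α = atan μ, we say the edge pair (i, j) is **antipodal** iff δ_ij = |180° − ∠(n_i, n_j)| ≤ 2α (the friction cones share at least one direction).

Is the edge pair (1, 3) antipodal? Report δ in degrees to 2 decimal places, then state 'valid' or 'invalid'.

δ = 7.19°, valid

α = atan 0.1 = 5.71°;  2α = 11.42°
edge 1: e_1 = (-3.26, +0.80);  n_1 = (+0.2383, +0.9712)
edge 3: e_3 = (+5.27, -0.61);  n_3 = (-0.1150, -0.9934)
∠(n_1, n_3) = 172.81°
δ = |180° − 172.81°| = 7.19°
7.19° ≤ 2α = 11.42°  →  valid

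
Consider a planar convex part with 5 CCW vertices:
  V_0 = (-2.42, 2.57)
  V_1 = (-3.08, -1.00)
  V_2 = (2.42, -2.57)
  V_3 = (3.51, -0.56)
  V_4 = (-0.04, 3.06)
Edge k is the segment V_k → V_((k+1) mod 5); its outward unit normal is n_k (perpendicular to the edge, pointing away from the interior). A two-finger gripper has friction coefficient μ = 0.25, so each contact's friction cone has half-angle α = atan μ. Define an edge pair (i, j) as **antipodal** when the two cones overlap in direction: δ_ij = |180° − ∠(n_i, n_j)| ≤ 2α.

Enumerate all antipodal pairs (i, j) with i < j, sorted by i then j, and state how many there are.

count = 2; pairs: (0,2), (1,4)

α = atan 0.25 = 14.04°;  2α = 28.07°
n_0 = (-0.9833, +0.1818)
n_1 = (-0.2745, -0.9616)
n_2 = (+0.8791, -0.4767)
n_3 = (+0.7140, +0.7002)
n_4 = (-0.2017, +0.9795)
  (0,1): δ = 95.46°  ·
  (0,2): δ = 18.00°  ✓
  (0,3): δ = 54.91°  ·
  (0,4): δ = 112.11°  ·
  (1,2): δ = 102.54°  ·
  (1,3): δ = 29.63°  ·
  (1,4): δ = 27.57°  ✓
  (2,3): δ = 107.09°  ·
  (2,4): δ = 49.90°  ·
  (3,4): δ = 122.81°  ·
antipodal pairs: 2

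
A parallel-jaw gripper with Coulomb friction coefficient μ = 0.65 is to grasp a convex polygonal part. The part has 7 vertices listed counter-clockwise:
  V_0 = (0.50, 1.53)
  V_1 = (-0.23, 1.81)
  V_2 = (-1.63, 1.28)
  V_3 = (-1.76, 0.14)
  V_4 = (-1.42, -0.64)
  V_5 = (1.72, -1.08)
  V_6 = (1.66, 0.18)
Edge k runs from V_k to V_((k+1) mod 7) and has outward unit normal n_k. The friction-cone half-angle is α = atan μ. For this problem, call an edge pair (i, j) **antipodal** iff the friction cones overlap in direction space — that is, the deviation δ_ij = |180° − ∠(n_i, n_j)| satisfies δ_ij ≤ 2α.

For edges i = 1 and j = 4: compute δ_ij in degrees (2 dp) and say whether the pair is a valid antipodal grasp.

α = atan 0.65 = 33.02°;  2α = 66.05°
edge 1: e_1 = (-1.40, -0.53);  n_1 = (-0.3541, +0.9352)
edge 4: e_4 = (+3.14, -0.44);  n_4 = (-0.1388, -0.9903)
∠(n_1, n_4) = 151.29°
δ = |180° − 151.29°| = 28.71°
28.71° ≤ 2α = 66.05°  →  valid

δ = 28.71°, valid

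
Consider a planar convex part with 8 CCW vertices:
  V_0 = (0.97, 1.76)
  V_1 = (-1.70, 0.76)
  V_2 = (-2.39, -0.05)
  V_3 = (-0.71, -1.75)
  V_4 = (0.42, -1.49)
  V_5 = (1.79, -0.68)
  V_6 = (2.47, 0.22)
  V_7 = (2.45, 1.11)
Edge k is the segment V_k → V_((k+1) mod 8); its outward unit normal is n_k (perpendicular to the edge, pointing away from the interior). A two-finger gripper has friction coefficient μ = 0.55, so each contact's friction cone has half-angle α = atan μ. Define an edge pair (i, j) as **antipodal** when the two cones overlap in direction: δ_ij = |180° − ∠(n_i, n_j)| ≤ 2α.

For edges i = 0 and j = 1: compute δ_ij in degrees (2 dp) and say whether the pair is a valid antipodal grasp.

α = atan 0.55 = 28.81°;  2α = 57.62°
edge 0: e_0 = (-2.67, -1.00);  n_0 = (-0.3507, +0.9365)
edge 1: e_1 = (-0.69, -0.81);  n_1 = (-0.7612, +0.6485)
∠(n_0, n_1) = 29.04°
δ = |180° − 29.04°| = 150.96°
150.96° > 2α = 57.62°  →  invalid

δ = 150.96°, invalid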